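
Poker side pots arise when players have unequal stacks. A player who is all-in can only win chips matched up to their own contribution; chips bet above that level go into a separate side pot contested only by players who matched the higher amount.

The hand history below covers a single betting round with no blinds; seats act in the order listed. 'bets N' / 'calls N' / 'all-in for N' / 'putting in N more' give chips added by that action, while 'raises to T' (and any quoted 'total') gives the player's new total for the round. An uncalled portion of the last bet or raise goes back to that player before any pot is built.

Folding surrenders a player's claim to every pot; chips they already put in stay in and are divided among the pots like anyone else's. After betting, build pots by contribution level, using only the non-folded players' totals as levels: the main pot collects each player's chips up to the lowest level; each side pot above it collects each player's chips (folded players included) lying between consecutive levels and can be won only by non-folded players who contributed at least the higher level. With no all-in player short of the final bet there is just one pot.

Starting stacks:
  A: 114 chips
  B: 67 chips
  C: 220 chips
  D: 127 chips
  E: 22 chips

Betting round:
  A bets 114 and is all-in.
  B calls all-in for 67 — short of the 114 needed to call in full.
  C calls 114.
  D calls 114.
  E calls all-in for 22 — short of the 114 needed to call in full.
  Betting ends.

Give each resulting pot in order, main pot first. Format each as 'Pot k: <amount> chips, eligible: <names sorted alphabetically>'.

Pot 1: 110 chips, eligible: A, B, C, D, E
Pot 2: 180 chips, eligible: A, B, C, D
Pot 3: 141 chips, eligible: A, C, D

Derivation:
Contributions: A=114, B=67, C=114, D=114, E=22
Pot levels (distinct totals of non-folded players): 22, 67, 114
Layer 1-22: 22 each from A, B, C, D, E = 22*5 = 110 chips; eligible A, B, C, D, E
Layer 23-67: 45 each from A, B, C, D = 45*4 = 180 chips; eligible A, B, C, D
Layer 68-114: 47 each from A, C, D = 47*3 = 141 chips; eligible A, C, D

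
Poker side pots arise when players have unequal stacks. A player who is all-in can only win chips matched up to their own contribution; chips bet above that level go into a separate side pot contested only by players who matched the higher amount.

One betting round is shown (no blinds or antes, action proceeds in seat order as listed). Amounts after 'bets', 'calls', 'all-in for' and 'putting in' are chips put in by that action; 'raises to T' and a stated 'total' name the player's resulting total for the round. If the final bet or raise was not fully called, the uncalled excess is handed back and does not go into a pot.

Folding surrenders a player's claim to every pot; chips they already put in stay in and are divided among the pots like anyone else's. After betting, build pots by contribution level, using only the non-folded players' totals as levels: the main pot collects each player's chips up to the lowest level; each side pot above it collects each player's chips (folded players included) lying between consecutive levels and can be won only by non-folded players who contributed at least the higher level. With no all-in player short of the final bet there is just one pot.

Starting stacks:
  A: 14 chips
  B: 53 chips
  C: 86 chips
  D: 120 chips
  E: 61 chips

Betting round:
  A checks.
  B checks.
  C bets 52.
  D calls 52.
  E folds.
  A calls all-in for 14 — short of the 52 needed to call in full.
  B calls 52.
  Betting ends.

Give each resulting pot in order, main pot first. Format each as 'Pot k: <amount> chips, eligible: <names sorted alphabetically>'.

Pot 1: 56 chips, eligible: A, B, C, D
Pot 2: 114 chips, eligible: B, C, D

Derivation:
Contributions: A=14, B=52, C=52, D=52
Folded: E
Pot levels (distinct totals of non-folded players): 14, 52
Layer 1-14: 14 each from A, B, C, D = 14*4 = 56 chips; eligible A, B, C, D
Layer 15-52: 38 each from B, C, D = 38*3 = 114 chips; eligible B, C, D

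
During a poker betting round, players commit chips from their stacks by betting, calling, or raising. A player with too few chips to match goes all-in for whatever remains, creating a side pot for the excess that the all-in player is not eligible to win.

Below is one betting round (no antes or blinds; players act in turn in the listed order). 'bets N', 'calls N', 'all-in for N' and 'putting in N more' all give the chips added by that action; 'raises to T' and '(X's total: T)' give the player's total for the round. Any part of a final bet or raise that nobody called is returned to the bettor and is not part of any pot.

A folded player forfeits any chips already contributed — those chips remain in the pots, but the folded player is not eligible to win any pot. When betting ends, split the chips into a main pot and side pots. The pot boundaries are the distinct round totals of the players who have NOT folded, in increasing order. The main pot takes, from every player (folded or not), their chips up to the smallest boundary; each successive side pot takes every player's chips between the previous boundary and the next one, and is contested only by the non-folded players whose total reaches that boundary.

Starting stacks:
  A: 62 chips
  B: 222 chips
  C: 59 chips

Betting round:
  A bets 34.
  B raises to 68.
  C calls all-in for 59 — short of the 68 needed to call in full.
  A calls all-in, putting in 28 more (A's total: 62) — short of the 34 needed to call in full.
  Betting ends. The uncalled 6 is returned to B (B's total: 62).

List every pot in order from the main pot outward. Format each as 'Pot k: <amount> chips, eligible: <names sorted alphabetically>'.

Contributions (after 6 returned to B): A=62, B=62, C=59
Pot levels (distinct totals of non-folded players): 59, 62
Layer 1-59: 59 each from A, B, C = 59*3 = 177 chips; eligible A, B, C
Layer 60-62: 3 each from A, B = 3*2 = 6 chips; eligible A, B

Pot 1: 177 chips, eligible: A, B, C
Pot 2: 6 chips, eligible: A, B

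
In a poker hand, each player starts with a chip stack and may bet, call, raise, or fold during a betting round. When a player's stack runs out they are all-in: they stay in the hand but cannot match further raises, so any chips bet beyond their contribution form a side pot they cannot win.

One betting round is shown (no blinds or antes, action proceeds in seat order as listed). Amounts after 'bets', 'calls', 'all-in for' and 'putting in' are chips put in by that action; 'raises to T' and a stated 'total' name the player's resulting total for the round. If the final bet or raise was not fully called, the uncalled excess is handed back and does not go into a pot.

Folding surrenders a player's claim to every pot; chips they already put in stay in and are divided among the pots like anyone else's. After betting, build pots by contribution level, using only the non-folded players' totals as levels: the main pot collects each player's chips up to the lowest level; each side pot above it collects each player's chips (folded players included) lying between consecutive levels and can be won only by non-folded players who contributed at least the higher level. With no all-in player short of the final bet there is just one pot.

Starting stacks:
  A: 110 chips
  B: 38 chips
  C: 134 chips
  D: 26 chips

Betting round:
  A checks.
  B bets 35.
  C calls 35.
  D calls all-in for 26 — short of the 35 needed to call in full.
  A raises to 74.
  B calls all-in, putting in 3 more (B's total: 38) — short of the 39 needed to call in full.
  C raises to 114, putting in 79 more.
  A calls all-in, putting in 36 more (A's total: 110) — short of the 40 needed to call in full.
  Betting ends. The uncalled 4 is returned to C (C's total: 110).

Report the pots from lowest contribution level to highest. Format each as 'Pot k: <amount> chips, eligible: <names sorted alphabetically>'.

Pot 1: 104 chips, eligible: A, B, C, D
Pot 2: 36 chips, eligible: A, B, C
Pot 3: 144 chips, eligible: A, C

Derivation:
Contributions (after 4 returned to C): A=110, B=38, C=110, D=26
Pot levels (distinct totals of non-folded players): 26, 38, 110
Layer 1-26: 26 each from A, B, C, D = 26*4 = 104 chips; eligible A, B, C, D
Layer 27-38: 12 each from A, B, C = 12*3 = 36 chips; eligible A, B, C
Layer 39-110: 72 each from A, C = 72*2 = 144 chips; eligible A, C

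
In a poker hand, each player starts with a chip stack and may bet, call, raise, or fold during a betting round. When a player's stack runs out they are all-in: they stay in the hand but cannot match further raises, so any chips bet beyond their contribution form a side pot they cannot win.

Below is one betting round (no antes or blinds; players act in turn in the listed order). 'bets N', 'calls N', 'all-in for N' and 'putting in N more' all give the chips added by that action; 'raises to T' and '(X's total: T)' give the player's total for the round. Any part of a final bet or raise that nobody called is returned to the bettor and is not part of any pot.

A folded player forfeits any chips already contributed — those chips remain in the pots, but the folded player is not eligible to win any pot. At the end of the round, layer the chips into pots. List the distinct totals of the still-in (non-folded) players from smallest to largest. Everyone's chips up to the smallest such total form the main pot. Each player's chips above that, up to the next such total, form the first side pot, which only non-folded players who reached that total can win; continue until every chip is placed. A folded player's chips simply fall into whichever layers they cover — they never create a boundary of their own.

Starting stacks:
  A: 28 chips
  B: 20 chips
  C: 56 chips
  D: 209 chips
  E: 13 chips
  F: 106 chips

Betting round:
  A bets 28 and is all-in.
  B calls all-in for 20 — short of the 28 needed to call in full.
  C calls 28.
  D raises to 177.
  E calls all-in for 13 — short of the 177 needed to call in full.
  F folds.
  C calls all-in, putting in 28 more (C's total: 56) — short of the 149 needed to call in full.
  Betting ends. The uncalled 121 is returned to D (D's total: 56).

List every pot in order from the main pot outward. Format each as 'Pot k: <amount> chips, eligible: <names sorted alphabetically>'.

Contributions (after 121 returned to D): A=28, B=20, C=56, D=56, E=13
Folded: F
Pot levels (distinct totals of non-folded players): 13, 20, 28, 56
Layer 1-13: 13 each from A, B, C, D, E = 13*5 = 65 chips; eligible A, B, C, D, E
Layer 14-20: 7 each from A, B, C, D = 7*4 = 28 chips; eligible A, B, C, D
Layer 21-28: 8 each from A, C, D = 8*3 = 24 chips; eligible A, C, D
Layer 29-56: 28 each from C, D = 28*2 = 56 chips; eligible C, D

Pot 1: 65 chips, eligible: A, B, C, D, E
Pot 2: 28 chips, eligible: A, B, C, D
Pot 3: 24 chips, eligible: A, C, D
Pot 4: 56 chips, eligible: C, D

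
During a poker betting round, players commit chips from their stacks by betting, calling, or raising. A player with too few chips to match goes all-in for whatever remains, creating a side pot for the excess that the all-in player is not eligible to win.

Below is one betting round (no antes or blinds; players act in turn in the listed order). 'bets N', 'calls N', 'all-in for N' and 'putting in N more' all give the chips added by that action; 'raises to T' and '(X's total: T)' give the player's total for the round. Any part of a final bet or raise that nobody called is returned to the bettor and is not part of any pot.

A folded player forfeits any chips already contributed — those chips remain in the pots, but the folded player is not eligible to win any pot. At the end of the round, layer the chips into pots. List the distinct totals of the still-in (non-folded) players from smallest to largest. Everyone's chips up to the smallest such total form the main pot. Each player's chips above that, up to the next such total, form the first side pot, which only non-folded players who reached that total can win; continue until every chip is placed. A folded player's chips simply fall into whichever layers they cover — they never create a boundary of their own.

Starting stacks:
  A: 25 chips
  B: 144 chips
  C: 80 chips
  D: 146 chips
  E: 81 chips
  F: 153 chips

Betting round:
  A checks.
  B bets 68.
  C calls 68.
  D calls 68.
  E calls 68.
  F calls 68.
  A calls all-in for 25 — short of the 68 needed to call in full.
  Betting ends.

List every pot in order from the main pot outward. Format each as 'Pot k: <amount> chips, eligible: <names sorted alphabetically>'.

Contributions: A=25, B=68, C=68, D=68, E=68, F=68
Pot levels (distinct totals of non-folded players): 25, 68
Layer 1-25: 25 each from A, B, C, D, E, F = 25*6 = 150 chips; eligible A, B, C, D, E, F
Layer 26-68: 43 each from B, C, D, E, F = 43*5 = 215 chips; eligible B, C, D, E, F

Pot 1: 150 chips, eligible: A, B, C, D, E, F
Pot 2: 215 chips, eligible: B, C, D, E, F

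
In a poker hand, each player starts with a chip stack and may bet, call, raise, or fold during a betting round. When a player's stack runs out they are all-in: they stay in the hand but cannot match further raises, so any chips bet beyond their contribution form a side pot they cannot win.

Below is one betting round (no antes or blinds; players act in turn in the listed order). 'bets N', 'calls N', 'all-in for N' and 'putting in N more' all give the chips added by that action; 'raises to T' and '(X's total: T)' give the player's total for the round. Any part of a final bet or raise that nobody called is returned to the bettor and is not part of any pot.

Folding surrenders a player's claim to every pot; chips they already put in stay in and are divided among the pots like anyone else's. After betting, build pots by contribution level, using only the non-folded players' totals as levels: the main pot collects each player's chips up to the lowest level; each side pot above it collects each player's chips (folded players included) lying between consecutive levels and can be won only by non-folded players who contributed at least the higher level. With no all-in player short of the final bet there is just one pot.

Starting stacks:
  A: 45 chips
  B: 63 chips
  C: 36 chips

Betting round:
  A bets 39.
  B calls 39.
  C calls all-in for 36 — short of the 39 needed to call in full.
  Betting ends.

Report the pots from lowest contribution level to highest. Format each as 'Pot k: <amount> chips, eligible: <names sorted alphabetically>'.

Contributions: A=39, B=39, C=36
Pot levels (distinct totals of non-folded players): 36, 39
Layer 1-36: 36 each from A, B, C = 36*3 = 108 chips; eligible A, B, C
Layer 37-39: 3 each from A, B = 3*2 = 6 chips; eligible A, B

Pot 1: 108 chips, eligible: A, B, C
Pot 2: 6 chips, eligible: A, B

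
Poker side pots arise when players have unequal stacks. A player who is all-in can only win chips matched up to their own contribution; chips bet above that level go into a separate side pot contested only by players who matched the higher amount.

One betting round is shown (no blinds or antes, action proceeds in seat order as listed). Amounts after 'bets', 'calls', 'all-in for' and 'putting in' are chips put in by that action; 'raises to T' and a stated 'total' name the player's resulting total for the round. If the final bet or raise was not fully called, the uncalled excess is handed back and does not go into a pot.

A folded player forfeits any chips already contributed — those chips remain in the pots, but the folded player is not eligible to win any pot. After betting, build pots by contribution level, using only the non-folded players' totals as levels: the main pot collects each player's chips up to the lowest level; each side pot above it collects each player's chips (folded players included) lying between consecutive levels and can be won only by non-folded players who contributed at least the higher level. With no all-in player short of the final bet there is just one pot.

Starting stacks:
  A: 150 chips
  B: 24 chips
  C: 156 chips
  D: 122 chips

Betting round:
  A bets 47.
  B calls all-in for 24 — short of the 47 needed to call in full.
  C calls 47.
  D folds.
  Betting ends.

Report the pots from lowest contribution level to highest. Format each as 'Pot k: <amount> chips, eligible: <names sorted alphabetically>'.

Contributions: A=47, B=24, C=47
Folded: D
Pot levels (distinct totals of non-folded players): 24, 47
Layer 1-24: 24 each from A, B, C = 24*3 = 72 chips; eligible A, B, C
Layer 25-47: 23 each from A, C = 23*2 = 46 chips; eligible A, C

Pot 1: 72 chips, eligible: A, B, C
Pot 2: 46 chips, eligible: A, C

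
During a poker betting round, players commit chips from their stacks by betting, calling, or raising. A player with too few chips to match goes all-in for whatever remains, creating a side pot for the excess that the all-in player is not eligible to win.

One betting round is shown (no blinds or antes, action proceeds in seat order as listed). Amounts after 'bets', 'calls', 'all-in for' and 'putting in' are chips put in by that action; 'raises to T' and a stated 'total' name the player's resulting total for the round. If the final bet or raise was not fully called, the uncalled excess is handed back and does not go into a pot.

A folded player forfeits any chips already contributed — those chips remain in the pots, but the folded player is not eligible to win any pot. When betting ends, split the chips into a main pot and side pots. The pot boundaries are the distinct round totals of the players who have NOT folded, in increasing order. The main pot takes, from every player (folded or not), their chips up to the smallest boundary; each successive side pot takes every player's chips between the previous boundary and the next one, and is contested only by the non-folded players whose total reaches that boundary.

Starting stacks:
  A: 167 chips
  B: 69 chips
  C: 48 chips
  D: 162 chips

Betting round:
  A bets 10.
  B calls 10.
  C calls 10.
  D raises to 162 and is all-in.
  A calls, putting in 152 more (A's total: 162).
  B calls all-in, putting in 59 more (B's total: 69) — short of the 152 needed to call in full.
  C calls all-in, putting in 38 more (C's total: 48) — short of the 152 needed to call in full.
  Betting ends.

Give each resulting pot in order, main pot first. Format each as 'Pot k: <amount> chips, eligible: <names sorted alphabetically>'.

Pot 1: 192 chips, eligible: A, B, C, D
Pot 2: 63 chips, eligible: A, B, D
Pot 3: 186 chips, eligible: A, D

Derivation:
Contributions: A=162, B=69, C=48, D=162
Pot levels (distinct totals of non-folded players): 48, 69, 162
Layer 1-48: 48 each from A, B, C, D = 48*4 = 192 chips; eligible A, B, C, D
Layer 49-69: 21 each from A, B, D = 21*3 = 63 chips; eligible A, B, D
Layer 70-162: 93 each from A, D = 93*2 = 186 chips; eligible A, D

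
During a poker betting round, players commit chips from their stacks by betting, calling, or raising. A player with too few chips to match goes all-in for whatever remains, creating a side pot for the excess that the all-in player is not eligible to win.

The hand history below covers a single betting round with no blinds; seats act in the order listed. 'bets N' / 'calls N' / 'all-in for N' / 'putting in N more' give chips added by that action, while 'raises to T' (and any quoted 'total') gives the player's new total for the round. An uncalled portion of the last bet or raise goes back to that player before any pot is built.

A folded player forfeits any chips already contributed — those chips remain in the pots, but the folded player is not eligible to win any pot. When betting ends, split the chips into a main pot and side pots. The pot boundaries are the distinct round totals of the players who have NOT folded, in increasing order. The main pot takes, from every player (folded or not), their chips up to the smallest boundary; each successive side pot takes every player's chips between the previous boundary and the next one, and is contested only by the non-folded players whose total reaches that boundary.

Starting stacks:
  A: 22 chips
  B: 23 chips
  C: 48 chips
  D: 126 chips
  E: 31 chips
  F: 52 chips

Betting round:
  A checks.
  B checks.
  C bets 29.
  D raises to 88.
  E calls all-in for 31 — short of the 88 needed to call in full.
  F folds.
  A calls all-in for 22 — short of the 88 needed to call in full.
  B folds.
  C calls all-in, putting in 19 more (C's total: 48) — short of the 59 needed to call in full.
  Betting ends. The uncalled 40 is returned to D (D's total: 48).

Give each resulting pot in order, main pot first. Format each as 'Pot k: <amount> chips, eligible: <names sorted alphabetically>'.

Pot 1: 88 chips, eligible: A, C, D, E
Pot 2: 27 chips, eligible: C, D, E
Pot 3: 34 chips, eligible: C, D

Derivation:
Contributions (after 40 returned to D): A=22, C=48, D=48, E=31
Folded: B, F
Pot levels (distinct totals of non-folded players): 22, 31, 48
Layer 1-22: 22 each from A, C, D, E = 22*4 = 88 chips; eligible A, C, D, E
Layer 23-31: 9 each from C, D, E = 9*3 = 27 chips; eligible C, D, E
Layer 32-48: 17 each from C, D = 17*2 = 34 chips; eligible C, D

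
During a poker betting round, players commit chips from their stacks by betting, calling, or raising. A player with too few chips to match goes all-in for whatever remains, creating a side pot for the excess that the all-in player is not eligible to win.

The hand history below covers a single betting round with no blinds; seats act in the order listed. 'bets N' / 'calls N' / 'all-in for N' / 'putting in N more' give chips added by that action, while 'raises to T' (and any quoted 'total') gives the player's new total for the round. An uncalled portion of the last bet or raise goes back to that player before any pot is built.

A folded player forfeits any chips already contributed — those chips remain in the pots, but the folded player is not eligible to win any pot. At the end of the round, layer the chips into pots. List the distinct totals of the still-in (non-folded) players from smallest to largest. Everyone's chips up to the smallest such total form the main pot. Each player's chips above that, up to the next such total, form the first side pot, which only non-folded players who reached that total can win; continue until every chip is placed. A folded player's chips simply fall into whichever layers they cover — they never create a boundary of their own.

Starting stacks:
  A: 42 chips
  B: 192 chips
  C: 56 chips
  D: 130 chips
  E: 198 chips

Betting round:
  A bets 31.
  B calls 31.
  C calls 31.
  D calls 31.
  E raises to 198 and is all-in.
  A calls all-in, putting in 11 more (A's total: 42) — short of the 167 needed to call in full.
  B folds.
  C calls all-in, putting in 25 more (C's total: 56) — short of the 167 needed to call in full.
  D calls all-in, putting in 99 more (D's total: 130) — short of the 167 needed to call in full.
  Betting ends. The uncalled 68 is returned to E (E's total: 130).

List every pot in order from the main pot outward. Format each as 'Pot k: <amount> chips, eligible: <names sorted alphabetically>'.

Contributions (after 68 returned to E): A=42, B=31, C=56, D=130, E=130
Folded: B
Pot levels (distinct totals of non-folded players): 42, 56, 130
Layer 1-42: A 42 + B 31 + C 42 + D 42 + E 42 = 199 chips; eligible A, C, D, E
Layer 43-56: 14 each from C, D, E = 14*3 = 42 chips; eligible C, D, E
Layer 57-130: 74 each from D, E = 74*2 = 148 chips; eligible D, E

Pot 1: 199 chips, eligible: A, C, D, E
Pot 2: 42 chips, eligible: C, D, E
Pot 3: 148 chips, eligible: D, E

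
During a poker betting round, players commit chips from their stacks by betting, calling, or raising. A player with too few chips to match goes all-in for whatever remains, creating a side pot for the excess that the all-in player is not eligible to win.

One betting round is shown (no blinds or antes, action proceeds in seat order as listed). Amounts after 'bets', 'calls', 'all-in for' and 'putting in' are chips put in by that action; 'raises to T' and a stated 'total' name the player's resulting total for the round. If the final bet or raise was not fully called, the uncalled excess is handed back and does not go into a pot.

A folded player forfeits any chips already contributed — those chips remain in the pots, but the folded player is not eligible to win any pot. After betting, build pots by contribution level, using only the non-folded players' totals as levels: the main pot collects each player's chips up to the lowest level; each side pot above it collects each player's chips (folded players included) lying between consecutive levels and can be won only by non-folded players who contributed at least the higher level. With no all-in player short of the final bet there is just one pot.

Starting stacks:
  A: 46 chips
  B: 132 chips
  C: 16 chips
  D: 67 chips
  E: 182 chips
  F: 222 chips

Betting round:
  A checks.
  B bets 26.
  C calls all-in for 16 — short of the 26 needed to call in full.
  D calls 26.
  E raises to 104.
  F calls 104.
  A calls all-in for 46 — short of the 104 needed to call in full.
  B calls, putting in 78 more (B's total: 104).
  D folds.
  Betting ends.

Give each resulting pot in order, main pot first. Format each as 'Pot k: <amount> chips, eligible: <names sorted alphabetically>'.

Contributions: A=46, B=104, C=16, D=26, E=104, F=104
Folded: D
Pot levels (distinct totals of non-folded players): 16, 46, 104
Layer 1-16: 16 each from A, B, C, D, E, F = 16*6 = 96 chips; eligible A, B, C, E, F
Layer 17-46: A 30 + B 30 + D 10 + E 30 + F 30 = 130 chips; eligible A, B, E, F
Layer 47-104: 58 each from B, E, F = 58*3 = 174 chips; eligible B, E, F

Pot 1: 96 chips, eligible: A, B, C, E, F
Pot 2: 130 chips, eligible: A, B, E, F
Pot 3: 174 chips, eligible: B, E, F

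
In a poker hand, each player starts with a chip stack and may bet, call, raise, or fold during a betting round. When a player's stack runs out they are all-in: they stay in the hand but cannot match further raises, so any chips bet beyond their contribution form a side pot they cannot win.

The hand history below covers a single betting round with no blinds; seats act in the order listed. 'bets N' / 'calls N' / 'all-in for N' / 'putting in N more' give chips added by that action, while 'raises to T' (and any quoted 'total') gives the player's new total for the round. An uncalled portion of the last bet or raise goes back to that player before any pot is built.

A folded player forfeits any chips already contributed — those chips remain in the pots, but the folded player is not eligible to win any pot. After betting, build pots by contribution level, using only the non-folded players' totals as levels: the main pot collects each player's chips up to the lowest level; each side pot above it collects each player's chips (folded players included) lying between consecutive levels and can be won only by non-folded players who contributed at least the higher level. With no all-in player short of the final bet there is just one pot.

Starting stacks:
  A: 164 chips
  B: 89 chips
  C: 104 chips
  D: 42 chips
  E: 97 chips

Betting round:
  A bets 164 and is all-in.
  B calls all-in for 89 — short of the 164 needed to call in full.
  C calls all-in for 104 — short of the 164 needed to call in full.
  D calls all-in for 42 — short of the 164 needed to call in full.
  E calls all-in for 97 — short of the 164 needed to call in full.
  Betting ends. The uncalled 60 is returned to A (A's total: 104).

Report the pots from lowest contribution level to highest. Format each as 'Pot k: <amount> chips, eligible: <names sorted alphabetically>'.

Contributions (after 60 returned to A): A=104, B=89, C=104, D=42, E=97
Pot levels (distinct totals of non-folded players): 42, 89, 97, 104
Layer 1-42: 42 each from A, B, C, D, E = 42*5 = 210 chips; eligible A, B, C, D, E
Layer 43-89: 47 each from A, B, C, E = 47*4 = 188 chips; eligible A, B, C, E
Layer 90-97: 8 each from A, C, E = 8*3 = 24 chips; eligible A, C, E
Layer 98-104: 7 each from A, C = 7*2 = 14 chips; eligible A, C

Pot 1: 210 chips, eligible: A, B, C, D, E
Pot 2: 188 chips, eligible: A, B, C, E
Pot 3: 24 chips, eligible: A, C, E
Pot 4: 14 chips, eligible: A, C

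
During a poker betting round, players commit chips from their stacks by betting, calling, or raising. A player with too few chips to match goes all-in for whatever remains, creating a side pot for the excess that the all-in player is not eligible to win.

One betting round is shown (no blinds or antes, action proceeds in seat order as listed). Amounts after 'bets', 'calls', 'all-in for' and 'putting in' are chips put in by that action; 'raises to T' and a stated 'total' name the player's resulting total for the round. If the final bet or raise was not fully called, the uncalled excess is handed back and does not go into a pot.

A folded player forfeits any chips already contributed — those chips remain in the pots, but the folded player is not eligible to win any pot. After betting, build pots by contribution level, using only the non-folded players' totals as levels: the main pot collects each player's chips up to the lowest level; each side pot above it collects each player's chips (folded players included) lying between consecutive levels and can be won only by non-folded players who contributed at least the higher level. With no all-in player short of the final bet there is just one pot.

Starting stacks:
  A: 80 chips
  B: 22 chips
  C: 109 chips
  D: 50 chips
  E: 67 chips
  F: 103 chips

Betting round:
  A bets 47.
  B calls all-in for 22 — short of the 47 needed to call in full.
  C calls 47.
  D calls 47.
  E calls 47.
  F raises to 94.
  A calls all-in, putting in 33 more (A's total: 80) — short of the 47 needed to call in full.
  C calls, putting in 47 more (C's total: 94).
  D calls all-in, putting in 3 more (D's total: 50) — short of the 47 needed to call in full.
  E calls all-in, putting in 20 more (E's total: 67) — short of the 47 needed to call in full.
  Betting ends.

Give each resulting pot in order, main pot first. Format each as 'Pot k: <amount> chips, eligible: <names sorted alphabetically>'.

Pot 1: 132 chips, eligible: A, B, C, D, E, F
Pot 2: 140 chips, eligible: A, C, D, E, F
Pot 3: 68 chips, eligible: A, C, E, F
Pot 4: 39 chips, eligible: A, C, F
Pot 5: 28 chips, eligible: C, F

Derivation:
Contributions: A=80, B=22, C=94, D=50, E=67, F=94
Pot levels (distinct totals of non-folded players): 22, 50, 67, 80, 94
Layer 1-22: 22 each from A, B, C, D, E, F = 22*6 = 132 chips; eligible A, B, C, D, E, F
Layer 23-50: 28 each from A, C, D, E, F = 28*5 = 140 chips; eligible A, C, D, E, F
Layer 51-67: 17 each from A, C, E, F = 17*4 = 68 chips; eligible A, C, E, F
Layer 68-80: 13 each from A, C, F = 13*3 = 39 chips; eligible A, C, F
Layer 81-94: 14 each from C, F = 14*2 = 28 chips; eligible C, F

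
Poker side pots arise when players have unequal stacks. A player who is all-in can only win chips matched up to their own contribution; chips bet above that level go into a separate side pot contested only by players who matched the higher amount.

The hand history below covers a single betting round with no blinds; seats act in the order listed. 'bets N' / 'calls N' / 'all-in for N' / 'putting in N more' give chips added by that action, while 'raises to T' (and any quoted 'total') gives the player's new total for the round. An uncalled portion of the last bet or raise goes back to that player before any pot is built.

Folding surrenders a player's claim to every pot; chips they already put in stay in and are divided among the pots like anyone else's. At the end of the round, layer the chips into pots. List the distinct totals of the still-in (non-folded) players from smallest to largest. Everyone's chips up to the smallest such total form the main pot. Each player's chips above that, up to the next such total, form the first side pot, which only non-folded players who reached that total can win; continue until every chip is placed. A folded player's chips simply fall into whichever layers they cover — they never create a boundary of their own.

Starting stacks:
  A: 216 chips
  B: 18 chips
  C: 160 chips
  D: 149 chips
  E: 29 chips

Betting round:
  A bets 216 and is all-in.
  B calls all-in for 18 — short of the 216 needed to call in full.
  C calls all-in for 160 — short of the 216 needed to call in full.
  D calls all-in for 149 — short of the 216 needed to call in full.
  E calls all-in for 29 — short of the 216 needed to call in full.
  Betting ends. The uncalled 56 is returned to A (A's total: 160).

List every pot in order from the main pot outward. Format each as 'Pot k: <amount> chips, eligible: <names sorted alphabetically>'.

Pot 1: 90 chips, eligible: A, B, C, D, E
Pot 2: 44 chips, eligible: A, C, D, E
Pot 3: 360 chips, eligible: A, C, D
Pot 4: 22 chips, eligible: A, C

Derivation:
Contributions (after 56 returned to A): A=160, B=18, C=160, D=149, E=29
Pot levels (distinct totals of non-folded players): 18, 29, 149, 160
Layer 1-18: 18 each from A, B, C, D, E = 18*5 = 90 chips; eligible A, B, C, D, E
Layer 19-29: 11 each from A, C, D, E = 11*4 = 44 chips; eligible A, C, D, E
Layer 30-149: 120 each from A, C, D = 120*3 = 360 chips; eligible A, C, D
Layer 150-160: 11 each from A, C = 11*2 = 22 chips; eligible A, C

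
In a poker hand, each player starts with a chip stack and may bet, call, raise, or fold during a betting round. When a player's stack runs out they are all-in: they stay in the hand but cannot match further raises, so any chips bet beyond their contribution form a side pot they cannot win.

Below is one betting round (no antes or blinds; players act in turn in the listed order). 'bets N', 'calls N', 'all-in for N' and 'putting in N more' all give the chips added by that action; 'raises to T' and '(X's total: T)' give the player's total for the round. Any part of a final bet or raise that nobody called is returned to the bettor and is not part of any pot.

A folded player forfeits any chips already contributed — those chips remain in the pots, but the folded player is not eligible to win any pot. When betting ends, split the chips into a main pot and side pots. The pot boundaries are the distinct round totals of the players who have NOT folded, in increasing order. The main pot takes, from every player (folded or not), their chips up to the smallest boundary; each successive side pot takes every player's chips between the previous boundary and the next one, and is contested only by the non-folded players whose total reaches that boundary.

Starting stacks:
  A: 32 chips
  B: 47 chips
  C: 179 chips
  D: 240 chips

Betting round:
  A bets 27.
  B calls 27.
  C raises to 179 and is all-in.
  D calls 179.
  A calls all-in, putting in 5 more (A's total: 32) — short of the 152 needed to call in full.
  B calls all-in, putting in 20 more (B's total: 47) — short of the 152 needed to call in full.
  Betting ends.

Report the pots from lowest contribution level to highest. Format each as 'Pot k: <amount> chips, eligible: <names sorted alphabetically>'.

Pot 1: 128 chips, eligible: A, B, C, D
Pot 2: 45 chips, eligible: B, C, D
Pot 3: 264 chips, eligible: C, D

Derivation:
Contributions: A=32, B=47, C=179, D=179
Pot levels (distinct totals of non-folded players): 32, 47, 179
Layer 1-32: 32 each from A, B, C, D = 32*4 = 128 chips; eligible A, B, C, D
Layer 33-47: 15 each from B, C, D = 15*3 = 45 chips; eligible B, C, D
Layer 48-179: 132 each from C, D = 132*2 = 264 chips; eligible C, D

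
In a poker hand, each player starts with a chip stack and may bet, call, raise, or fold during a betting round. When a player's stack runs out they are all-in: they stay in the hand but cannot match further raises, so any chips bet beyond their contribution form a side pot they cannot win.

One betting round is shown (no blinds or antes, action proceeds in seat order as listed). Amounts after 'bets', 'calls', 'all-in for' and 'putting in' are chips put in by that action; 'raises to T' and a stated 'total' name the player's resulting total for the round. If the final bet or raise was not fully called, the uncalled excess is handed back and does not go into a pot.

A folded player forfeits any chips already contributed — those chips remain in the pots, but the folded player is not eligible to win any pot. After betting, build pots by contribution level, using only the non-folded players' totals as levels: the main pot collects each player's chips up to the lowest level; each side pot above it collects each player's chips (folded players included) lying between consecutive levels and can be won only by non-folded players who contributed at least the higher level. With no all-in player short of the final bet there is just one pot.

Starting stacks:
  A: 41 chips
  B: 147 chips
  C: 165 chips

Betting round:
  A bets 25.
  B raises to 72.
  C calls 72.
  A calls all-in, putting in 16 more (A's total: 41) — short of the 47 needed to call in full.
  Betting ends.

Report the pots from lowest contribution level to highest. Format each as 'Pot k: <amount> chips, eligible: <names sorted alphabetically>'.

Pot 1: 123 chips, eligible: A, B, C
Pot 2: 62 chips, eligible: B, C

Derivation:
Contributions: A=41, B=72, C=72
Pot levels (distinct totals of non-folded players): 41, 72
Layer 1-41: 41 each from A, B, C = 41*3 = 123 chips; eligible A, B, C
Layer 42-72: 31 each from B, C = 31*2 = 62 chips; eligible B, C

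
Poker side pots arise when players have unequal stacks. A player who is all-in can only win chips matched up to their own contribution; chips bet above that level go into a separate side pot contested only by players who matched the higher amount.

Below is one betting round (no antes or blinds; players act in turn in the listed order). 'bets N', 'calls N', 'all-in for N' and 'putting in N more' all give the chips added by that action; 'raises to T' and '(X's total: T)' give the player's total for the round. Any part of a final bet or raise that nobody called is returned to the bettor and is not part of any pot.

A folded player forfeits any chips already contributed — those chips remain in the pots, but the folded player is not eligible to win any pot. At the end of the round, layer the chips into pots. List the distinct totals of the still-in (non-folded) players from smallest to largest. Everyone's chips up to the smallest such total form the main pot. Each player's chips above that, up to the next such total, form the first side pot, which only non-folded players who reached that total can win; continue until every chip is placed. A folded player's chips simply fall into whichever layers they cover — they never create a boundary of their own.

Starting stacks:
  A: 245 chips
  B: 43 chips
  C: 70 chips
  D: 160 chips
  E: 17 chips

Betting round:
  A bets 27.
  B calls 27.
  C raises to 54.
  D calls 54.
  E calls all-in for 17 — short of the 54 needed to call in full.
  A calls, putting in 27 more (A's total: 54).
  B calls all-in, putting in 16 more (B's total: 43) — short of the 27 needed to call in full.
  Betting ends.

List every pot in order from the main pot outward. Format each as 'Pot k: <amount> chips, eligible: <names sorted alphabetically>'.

Pot 1: 85 chips, eligible: A, B, C, D, E
Pot 2: 104 chips, eligible: A, B, C, D
Pot 3: 33 chips, eligible: A, C, D

Derivation:
Contributions: A=54, B=43, C=54, D=54, E=17
Pot levels (distinct totals of non-folded players): 17, 43, 54
Layer 1-17: 17 each from A, B, C, D, E = 17*5 = 85 chips; eligible A, B, C, D, E
Layer 18-43: 26 each from A, B, C, D = 26*4 = 104 chips; eligible A, B, C, D
Layer 44-54: 11 each from A, C, D = 11*3 = 33 chips; eligible A, C, D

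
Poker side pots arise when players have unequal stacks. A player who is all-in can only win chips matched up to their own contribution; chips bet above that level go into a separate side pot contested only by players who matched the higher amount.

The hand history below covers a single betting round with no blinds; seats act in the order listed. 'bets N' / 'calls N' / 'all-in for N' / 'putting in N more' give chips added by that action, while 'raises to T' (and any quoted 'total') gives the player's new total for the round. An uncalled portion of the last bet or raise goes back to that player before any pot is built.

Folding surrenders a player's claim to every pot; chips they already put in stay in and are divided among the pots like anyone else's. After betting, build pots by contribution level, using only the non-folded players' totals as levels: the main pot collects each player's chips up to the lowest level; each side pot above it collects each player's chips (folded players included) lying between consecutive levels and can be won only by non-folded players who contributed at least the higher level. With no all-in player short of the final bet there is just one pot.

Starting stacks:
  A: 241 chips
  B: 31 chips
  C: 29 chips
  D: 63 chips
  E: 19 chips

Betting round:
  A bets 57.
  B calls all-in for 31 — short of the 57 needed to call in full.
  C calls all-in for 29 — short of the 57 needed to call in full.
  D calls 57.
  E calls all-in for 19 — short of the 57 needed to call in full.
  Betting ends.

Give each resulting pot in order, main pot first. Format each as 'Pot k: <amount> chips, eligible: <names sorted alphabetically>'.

Pot 1: 95 chips, eligible: A, B, C, D, E
Pot 2: 40 chips, eligible: A, B, C, D
Pot 3: 6 chips, eligible: A, B, D
Pot 4: 52 chips, eligible: A, D

Derivation:
Contributions: A=57, B=31, C=29, D=57, E=19
Pot levels (distinct totals of non-folded players): 19, 29, 31, 57
Layer 1-19: 19 each from A, B, C, D, E = 19*5 = 95 chips; eligible A, B, C, D, E
Layer 20-29: 10 each from A, B, C, D = 10*4 = 40 chips; eligible A, B, C, D
Layer 30-31: 2 each from A, B, D = 2*3 = 6 chips; eligible A, B, D
Layer 32-57: 26 each from A, D = 26*2 = 52 chips; eligible A, D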